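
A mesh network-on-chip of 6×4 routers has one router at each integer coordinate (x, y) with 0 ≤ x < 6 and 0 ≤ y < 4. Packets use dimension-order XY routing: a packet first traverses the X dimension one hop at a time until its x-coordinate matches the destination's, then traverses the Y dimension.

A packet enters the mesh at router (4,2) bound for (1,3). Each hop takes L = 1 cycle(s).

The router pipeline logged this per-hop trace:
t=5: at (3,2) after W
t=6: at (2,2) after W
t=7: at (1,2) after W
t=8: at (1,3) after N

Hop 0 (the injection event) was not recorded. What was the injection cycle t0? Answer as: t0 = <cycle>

t0 = 4

The first recorded entry is hop 1 at cycle 5.
t0 = cyc[1] − L = 5 − 1 = 4.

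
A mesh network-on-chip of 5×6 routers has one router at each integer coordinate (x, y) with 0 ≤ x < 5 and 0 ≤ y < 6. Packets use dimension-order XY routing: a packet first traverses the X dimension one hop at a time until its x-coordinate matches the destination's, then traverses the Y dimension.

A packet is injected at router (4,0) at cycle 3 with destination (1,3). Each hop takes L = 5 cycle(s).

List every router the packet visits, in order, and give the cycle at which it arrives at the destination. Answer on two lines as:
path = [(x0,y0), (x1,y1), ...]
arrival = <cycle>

path = [(4,0), (3,0), (2,0), (1,0), (1,1), (1,2), (1,3)]
arrival = 33

[0] x=4 y=0 t=3
[1] x=3 y=0 t=8 →W
[2] x=2 y=0 t=13 →W
[3] x=1 y=0 t=18 →W
[4] x=1 y=1 t=23 →N
[5] x=1 y=2 t=28 →N
[6] x=1 y=3 t=33 →N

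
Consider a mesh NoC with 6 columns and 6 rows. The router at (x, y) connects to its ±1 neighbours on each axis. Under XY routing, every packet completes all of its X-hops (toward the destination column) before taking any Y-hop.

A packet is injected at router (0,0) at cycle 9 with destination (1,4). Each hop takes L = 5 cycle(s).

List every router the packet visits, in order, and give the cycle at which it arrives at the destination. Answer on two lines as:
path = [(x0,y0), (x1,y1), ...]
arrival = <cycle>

path = [(0,0), (1,0), (1,1), (1,2), (1,3), (1,4)]
arrival = 34

src (0,0)  cyc=9
E→(1,0)  cyc=14
N→(1,1)  cyc=19
N→(1,2)  cyc=24
N→(1,3)  cyc=29
N→(1,4)  cyc=34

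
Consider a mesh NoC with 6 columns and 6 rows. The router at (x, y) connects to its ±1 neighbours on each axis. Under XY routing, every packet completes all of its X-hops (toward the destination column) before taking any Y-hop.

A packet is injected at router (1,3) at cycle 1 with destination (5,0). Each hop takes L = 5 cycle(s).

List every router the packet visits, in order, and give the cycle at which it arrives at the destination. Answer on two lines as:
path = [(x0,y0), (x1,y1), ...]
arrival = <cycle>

src (1,3)  cyc=1
E→(2,3)  cyc=6
E→(3,3)  cyc=11
E→(4,3)  cyc=16
E→(5,3)  cyc=21
S→(5,2)  cyc=26
S→(5,1)  cyc=31
S→(5,0)  cyc=36

path = [(1,3), (2,3), (3,3), (4,3), (5,3), (5,2), (5,1), (5,0)]
arrival = 36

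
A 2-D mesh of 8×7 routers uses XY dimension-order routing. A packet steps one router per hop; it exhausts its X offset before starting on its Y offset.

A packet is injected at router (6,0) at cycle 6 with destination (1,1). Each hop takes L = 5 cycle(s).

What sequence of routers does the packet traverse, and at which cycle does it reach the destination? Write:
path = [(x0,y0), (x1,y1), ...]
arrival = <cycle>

t=6: at (6,0)
t=11: at (5,0) after W
t=16: at (4,0) after W
t=21: at (3,0) after W
t=26: at (2,0) after W
t=31: at (1,0) after W
t=36: at (1,1) after N

path = [(6,0), (5,0), (4,0), (3,0), (2,0), (1,0), (1,1)]
arrival = 36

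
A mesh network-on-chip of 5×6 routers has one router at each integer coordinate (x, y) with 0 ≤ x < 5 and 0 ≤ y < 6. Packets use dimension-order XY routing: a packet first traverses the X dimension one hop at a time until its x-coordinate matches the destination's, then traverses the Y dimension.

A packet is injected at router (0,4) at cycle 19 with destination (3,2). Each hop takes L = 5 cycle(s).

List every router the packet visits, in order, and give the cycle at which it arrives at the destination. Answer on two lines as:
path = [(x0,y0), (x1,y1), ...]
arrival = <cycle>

path = [(0,4), (1,4), (2,4), (3,4), (3,3), (3,2)]
arrival = 44

t=19: at (0,4)
t=24: at (1,4) after E
t=29: at (2,4) after E
t=34: at (3,4) after E
t=39: at (3,3) after S
t=44: at (3,2) after S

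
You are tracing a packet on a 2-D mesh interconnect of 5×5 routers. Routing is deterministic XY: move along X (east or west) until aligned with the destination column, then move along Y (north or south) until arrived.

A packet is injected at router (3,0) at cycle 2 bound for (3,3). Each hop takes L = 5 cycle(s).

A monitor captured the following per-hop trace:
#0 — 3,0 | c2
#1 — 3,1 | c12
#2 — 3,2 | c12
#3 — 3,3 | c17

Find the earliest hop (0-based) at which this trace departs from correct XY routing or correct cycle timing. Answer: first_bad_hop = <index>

  1: Δx=+0 Δy=+1 Δt=10 [BAD: Δcyc=10≠L]

first_bad_hop = 1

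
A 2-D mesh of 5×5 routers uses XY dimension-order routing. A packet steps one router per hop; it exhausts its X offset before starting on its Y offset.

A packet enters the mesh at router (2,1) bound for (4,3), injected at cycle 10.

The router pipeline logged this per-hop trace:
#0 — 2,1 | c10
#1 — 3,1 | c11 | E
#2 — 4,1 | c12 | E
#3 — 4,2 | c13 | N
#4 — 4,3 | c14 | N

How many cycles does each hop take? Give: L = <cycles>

L = 1

Δcyc across hop 0→1: 11 − 10 = 1.
Each hop adds L, hence L = 1.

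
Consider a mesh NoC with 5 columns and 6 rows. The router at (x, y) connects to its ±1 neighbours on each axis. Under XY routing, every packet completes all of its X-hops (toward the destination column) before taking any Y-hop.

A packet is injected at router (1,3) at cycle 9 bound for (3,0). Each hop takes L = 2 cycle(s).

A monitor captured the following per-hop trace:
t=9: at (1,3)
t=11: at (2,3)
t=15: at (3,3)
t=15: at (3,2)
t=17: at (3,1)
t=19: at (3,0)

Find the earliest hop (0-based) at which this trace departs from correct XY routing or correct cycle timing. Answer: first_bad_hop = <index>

first_bad_hop = 2

  1: Δx=+1 Δy=+0 Δt=2 [ok]
  2: Δx=+1 Δy=+0 Δt=4 [BAD: Δcyc=4≠L]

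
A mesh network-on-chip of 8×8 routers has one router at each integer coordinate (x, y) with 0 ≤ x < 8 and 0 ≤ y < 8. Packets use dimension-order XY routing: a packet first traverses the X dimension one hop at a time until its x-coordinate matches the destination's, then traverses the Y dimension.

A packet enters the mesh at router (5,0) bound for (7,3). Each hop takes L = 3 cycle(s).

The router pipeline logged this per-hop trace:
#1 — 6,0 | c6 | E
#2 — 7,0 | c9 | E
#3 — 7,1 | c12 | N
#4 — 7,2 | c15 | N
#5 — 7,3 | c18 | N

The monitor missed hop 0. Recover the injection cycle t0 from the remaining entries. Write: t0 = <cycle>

t0 = 3

At hop 1 the cycle is 6; in general cyc_k = t0 + kL.
Therefore t0 = 6 − L = 3.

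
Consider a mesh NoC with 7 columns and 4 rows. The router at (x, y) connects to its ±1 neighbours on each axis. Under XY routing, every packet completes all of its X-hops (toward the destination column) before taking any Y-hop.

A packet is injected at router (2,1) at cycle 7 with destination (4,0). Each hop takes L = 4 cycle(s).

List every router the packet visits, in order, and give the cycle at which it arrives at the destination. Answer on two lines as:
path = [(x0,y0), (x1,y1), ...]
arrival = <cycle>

[0] x=2 y=1 t=7
[1] x=3 y=1 t=11 →E
[2] x=4 y=1 t=15 →E
[3] x=4 y=0 t=19 →S

path = [(2,1), (3,1), (4,1), (4,0)]
arrival = 19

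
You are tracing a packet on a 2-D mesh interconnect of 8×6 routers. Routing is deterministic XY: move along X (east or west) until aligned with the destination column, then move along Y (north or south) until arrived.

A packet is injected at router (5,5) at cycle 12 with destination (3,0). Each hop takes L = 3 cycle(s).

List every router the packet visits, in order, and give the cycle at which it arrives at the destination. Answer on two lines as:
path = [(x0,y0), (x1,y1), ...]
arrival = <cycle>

#0 — 5,5 | c12
#1 — 4,5 | c15 | W
#2 — 3,5 | c18 | W
#3 — 3,4 | c21 | S
#4 — 3,3 | c24 | S
#5 — 3,2 | c27 | S
#6 — 3,1 | c30 | S
#7 — 3,0 | c33 | S

path = [(5,5), (4,5), (3,5), (3,4), (3,3), (3,2), (3,1), (3,0)]
arrival = 33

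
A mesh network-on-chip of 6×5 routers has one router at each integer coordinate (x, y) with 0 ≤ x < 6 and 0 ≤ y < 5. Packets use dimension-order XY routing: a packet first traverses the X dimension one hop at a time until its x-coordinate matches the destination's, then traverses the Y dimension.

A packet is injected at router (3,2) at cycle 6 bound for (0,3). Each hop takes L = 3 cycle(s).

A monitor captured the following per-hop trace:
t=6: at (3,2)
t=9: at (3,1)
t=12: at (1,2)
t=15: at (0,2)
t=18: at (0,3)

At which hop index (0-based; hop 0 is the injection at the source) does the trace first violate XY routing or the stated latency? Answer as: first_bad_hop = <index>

check 1→ d=(0,-1) cyc+3: BAD: Y-move but x=3≠0

first_bad_hop = 1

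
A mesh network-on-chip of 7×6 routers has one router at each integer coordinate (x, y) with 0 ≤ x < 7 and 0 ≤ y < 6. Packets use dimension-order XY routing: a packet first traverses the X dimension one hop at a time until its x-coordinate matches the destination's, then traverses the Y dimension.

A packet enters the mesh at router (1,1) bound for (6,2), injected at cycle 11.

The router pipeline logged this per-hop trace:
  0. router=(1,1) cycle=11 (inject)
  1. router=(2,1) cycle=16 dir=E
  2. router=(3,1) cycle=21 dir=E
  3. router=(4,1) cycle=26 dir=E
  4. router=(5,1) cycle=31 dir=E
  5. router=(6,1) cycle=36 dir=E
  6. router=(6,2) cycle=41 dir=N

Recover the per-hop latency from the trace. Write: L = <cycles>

L = 5

cyc[1] − cyc[0] = 16 − 11 = 5.
That increment is L by definition: L = 5.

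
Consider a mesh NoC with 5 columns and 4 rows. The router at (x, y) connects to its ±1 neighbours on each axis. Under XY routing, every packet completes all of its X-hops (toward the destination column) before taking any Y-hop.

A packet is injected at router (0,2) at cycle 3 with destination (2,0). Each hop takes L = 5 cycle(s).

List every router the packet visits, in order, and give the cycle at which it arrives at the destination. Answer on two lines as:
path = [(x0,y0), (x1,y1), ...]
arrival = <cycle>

path = [(0,2), (1,2), (2,2), (2,1), (2,0)]
arrival = 23

hop 0: (0,2) @ cyc 3
hop 1: (1,2) @ cyc 8  [E]
hop 2: (2,2) @ cyc 13  [E]
hop 3: (2,1) @ cyc 18  [S]
hop 4: (2,0) @ cyc 23  [S]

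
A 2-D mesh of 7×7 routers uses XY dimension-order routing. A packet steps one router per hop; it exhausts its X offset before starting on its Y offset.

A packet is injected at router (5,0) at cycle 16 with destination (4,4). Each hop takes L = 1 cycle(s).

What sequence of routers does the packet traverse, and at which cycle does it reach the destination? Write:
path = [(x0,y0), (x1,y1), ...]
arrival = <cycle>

path = [(5,0), (4,0), (4,1), (4,2), (4,3), (4,4)]
arrival = 21

src (5,0)  cyc=16
W→(4,0)  cyc=17
N→(4,1)  cyc=18
N→(4,2)  cyc=19
N→(4,3)  cyc=20
N→(4,4)  cyc=21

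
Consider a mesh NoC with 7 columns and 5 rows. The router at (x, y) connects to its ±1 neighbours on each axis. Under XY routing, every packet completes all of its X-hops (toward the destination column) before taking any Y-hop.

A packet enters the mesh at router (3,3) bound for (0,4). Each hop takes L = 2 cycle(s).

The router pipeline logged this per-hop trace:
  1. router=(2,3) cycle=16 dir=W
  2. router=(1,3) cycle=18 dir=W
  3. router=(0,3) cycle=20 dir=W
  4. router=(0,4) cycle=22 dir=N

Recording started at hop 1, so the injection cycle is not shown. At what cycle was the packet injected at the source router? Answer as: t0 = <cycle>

The first recorded entry is hop 1 at cycle 16.
t0 = cyc[1] − L = 16 − 2 = 14.

t0 = 14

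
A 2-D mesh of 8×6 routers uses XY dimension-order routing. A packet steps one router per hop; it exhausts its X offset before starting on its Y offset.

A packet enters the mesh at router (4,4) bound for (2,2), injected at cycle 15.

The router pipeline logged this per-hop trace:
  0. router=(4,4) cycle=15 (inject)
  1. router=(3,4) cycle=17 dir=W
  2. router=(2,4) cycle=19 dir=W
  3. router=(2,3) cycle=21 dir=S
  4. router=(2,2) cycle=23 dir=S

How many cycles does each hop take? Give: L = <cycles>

From hop 0 (15) to hop 1 (17): +2 cycles.
One hop costs L cycles, so L = 2.

L = 2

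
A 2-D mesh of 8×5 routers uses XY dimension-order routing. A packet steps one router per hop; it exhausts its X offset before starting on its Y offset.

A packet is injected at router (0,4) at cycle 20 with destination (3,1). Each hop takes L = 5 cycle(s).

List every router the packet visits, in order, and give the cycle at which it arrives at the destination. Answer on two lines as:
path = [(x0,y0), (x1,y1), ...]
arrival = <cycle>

path = [(0,4), (1,4), (2,4), (3,4), (3,3), (3,2), (3,1)]
arrival = 50

hop 0: (0,4) @ cyc 20
hop 1: (1,4) @ cyc 25  [E]
hop 2: (2,4) @ cyc 30  [E]
hop 3: (3,4) @ cyc 35  [E]
hop 4: (3,3) @ cyc 40  [S]
hop 5: (3,2) @ cyc 45  [S]
hop 6: (3,1) @ cyc 50  [S]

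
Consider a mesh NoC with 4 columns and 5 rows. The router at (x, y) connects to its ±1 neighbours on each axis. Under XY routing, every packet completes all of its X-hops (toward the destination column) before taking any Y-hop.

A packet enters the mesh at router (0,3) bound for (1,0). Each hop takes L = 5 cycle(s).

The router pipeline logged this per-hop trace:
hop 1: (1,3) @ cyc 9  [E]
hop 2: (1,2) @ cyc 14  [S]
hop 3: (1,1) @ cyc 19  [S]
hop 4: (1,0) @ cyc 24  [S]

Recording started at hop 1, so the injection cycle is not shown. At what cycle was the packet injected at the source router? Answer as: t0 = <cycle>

t0 = 4

The first recorded entry is hop 1 at cycle 9.
Subtract one hop: t0 = 9 − 5 = 4.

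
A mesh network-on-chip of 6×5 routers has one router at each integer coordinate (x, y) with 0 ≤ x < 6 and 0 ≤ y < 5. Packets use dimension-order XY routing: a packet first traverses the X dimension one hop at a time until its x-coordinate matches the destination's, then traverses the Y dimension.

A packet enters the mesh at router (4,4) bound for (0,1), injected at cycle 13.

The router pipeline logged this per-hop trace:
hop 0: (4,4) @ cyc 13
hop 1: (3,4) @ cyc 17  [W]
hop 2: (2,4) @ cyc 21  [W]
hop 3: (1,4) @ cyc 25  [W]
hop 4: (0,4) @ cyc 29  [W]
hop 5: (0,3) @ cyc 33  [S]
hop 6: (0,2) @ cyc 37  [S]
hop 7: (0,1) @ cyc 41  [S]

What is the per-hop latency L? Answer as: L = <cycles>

Δcyc across hop 0→1: 17 − 13 = 4.
Each hop adds L, hence L = 4.

L = 4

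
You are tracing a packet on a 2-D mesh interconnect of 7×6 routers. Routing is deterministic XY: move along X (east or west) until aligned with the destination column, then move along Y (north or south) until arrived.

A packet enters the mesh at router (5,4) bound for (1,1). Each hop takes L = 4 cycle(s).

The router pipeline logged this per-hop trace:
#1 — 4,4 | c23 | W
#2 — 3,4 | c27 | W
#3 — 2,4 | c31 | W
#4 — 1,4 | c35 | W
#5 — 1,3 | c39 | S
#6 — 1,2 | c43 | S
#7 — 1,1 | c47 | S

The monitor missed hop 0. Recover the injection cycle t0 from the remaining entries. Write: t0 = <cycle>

cyc[1] = 23 and cyc[k] = t0 + k·L for every k.
t0 = cyc[1] − L = 23 − 4 = 19.

t0 = 19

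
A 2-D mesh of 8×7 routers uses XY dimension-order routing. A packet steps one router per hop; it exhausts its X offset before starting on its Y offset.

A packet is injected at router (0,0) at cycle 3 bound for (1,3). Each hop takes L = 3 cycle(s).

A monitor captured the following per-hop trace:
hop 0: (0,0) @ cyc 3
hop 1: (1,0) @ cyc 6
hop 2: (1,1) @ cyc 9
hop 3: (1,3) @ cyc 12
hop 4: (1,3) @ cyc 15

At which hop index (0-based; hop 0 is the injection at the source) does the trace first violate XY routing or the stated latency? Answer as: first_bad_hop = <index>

first_bad_hop = 3

[1] (+1,+0) / 3c ⇒ ok
[2] (+0,+1) / 3c ⇒ ok
[3] (+0,+2) / 3c ⇒ BAD: non-unit step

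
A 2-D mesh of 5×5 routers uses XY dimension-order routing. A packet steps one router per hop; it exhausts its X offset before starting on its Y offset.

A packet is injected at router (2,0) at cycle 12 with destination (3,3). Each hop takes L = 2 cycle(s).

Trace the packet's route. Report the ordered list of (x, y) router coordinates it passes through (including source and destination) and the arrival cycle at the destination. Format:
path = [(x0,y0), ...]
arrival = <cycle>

path = [(2,0), (3,0), (3,1), (3,2), (3,3)]
arrival = 20

hop 0: (2,0) @ cyc 12
hop 1: (3,0) @ cyc 14  [E]
hop 2: (3,1) @ cyc 16  [N]
hop 3: (3,2) @ cyc 18  [N]
hop 4: (3,3) @ cyc 20  [N]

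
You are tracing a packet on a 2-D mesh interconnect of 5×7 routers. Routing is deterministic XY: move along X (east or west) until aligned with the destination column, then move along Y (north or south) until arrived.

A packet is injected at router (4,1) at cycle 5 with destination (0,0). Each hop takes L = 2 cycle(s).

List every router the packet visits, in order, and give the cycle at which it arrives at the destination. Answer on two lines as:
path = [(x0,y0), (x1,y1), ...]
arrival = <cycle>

path = [(4,1), (3,1), (2,1), (1,1), (0,1), (0,0)]
arrival = 15

t=5: at (4,1)
t=7: at (3,1) after W
t=9: at (2,1) after W
t=11: at (1,1) after W
t=13: at (0,1) after W
t=15: at (0,0) after S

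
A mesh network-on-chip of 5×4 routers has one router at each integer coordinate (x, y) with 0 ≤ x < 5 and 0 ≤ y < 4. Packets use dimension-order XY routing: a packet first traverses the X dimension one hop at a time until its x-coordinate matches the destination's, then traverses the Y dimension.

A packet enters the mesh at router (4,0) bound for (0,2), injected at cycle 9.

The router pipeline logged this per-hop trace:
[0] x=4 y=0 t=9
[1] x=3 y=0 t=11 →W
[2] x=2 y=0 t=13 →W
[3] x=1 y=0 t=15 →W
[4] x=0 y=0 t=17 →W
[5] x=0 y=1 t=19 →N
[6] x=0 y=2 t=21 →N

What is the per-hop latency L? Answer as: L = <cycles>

L = 2

cyc[1] − cyc[0] = 11 − 9 = 2.
Per-hop latency L = Δcyc = 2.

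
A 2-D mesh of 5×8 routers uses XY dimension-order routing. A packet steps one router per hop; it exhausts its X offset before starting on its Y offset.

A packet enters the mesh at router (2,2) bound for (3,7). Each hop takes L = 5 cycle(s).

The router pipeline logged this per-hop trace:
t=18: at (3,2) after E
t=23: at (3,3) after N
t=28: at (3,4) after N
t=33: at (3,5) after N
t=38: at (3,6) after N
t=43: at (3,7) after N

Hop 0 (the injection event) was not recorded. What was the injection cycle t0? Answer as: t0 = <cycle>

t0 = 13

cyc[1] = 18 and cyc[k] = t0 + k·L for every k.
Subtract one hop: t0 = 18 − 5 = 13.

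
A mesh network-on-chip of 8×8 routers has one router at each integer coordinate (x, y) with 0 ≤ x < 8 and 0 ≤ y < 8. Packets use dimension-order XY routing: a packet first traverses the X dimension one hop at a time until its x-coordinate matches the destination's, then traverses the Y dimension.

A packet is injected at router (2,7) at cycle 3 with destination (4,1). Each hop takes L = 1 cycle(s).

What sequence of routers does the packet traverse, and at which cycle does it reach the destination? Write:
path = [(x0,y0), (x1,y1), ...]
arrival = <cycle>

path = [(2,7), (3,7), (4,7), (4,6), (4,5), (4,4), (4,3), (4,2), (4,1)]
arrival = 11

hop 0: (2,7) @ cyc 3
hop 1: (3,7) @ cyc 4  [E]
hop 2: (4,7) @ cyc 5  [E]
hop 3: (4,6) @ cyc 6  [S]
hop 4: (4,5) @ cyc 7  [S]
hop 5: (4,4) @ cyc 8  [S]
hop 6: (4,3) @ cyc 9  [S]
hop 7: (4,2) @ cyc 10  [S]
hop 8: (4,1) @ cyc 11  [S]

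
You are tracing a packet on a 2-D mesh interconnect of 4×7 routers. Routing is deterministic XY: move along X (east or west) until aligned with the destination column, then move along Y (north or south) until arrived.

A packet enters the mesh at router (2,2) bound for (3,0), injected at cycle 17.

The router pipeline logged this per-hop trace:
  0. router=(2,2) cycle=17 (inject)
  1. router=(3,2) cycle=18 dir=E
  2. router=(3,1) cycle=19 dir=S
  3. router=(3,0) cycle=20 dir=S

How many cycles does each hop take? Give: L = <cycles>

L = 1

Δcyc across hop 0→1: 18 − 17 = 1.
Per-hop latency L = Δcyc = 1.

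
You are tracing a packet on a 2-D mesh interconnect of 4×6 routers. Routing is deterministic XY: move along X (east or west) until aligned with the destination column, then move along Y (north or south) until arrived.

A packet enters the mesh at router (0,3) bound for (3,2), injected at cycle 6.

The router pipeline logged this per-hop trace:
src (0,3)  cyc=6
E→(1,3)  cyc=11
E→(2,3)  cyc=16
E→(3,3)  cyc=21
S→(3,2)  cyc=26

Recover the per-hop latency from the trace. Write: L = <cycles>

L = 5

cyc[1] − cyc[0] = 11 − 6 = 5.
Per-hop latency L = Δcyc = 5.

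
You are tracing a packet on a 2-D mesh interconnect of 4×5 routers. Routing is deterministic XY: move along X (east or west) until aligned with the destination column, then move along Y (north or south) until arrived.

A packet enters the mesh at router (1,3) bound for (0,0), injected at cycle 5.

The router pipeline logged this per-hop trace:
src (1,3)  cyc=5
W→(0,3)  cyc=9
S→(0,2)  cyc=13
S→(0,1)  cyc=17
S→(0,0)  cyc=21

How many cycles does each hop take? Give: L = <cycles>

From hop 0 (5) to hop 1 (9): +4 cycles.
That increment is L by definition: L = 4.

L = 4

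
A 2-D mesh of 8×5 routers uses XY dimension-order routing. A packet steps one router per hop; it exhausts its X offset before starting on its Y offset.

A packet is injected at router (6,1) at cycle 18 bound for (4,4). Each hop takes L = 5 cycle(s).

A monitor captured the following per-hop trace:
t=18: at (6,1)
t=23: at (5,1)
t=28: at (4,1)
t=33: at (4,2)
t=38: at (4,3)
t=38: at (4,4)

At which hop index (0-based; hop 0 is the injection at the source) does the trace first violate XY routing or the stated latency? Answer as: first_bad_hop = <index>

first_bad_hop = 5

hop 1: step (-1,+0), +5 cyc — ok
hop 2: step (-1,+0), +5 cyc — ok
hop 3: step (+0,+1), +5 cyc — ok
hop 4: step (+0,+1), +5 cyc — ok
hop 5: step (+0,+1), +0 cyc — BAD: Δcyc=0≠L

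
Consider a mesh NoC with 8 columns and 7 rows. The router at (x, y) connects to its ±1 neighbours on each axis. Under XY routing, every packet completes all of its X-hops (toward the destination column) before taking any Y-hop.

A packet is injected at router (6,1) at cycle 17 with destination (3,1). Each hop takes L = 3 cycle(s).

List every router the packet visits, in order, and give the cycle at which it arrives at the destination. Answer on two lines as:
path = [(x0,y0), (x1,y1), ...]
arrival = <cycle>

path = [(6,1), (5,1), (4,1), (3,1)]
arrival = 26

hop 0: (6,1) @ cyc 17
hop 1: (5,1) @ cyc 20  [W]
hop 2: (4,1) @ cyc 23  [W]
hop 3: (3,1) @ cyc 26  [W]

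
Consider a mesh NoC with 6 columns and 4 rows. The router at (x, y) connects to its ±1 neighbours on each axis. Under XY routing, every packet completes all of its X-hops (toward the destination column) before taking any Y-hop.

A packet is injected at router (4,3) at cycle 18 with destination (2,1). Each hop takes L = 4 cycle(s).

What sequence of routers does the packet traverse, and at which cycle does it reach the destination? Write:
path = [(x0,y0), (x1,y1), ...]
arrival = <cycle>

t=18: at (4,3)
t=22: at (3,3) after W
t=26: at (2,3) after W
t=30: at (2,2) after S
t=34: at (2,1) after S

path = [(4,3), (3,3), (2,3), (2,2), (2,1)]
arrival = 34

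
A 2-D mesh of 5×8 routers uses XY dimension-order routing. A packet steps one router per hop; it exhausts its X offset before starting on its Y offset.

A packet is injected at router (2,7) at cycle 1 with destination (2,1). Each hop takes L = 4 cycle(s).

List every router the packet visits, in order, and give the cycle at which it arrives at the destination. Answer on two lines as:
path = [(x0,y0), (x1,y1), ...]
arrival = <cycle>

path = [(2,7), (2,6), (2,5), (2,4), (2,3), (2,2), (2,1)]
arrival = 25

  0. router=(2,7) cycle=1 (inject)
  1. router=(2,6) cycle=5 dir=S
  2. router=(2,5) cycle=9 dir=S
  3. router=(2,4) cycle=13 dir=S
  4. router=(2,3) cycle=17 dir=S
  5. router=(2,2) cycle=21 dir=S
  6. router=(2,1) cycle=25 dir=S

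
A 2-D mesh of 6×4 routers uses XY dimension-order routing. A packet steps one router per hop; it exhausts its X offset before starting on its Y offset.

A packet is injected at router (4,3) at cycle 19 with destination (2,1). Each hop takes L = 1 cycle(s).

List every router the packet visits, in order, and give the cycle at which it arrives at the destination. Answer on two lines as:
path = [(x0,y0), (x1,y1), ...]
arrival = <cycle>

path = [(4,3), (3,3), (2,3), (2,2), (2,1)]
arrival = 23

  0. router=(4,3) cycle=19 (inject)
  1. router=(3,3) cycle=20 dir=W
  2. router=(2,3) cycle=21 dir=W
  3. router=(2,2) cycle=22 dir=S
  4. router=(2,1) cycle=23 dir=S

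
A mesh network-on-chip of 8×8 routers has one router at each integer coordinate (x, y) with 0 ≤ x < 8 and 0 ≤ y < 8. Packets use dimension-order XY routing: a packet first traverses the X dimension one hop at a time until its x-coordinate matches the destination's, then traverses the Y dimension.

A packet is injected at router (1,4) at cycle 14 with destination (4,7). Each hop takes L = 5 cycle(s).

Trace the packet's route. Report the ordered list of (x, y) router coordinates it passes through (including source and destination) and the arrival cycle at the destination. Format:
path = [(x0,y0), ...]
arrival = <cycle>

path = [(1,4), (2,4), (3,4), (4,4), (4,5), (4,6), (4,7)]
arrival = 44

  0. router=(1,4) cycle=14 (inject)
  1. router=(2,4) cycle=19 dir=E
  2. router=(3,4) cycle=24 dir=E
  3. router=(4,4) cycle=29 dir=E
  4. router=(4,5) cycle=34 dir=N
  5. router=(4,6) cycle=39 dir=N
  6. router=(4,7) cycle=44 dir=N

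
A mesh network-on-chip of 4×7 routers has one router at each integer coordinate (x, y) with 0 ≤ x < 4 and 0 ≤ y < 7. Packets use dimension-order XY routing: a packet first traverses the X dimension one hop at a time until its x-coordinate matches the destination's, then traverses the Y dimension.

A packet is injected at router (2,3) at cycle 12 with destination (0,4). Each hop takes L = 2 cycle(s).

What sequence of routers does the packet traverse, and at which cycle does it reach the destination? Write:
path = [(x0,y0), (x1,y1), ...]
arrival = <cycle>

path = [(2,3), (1,3), (0,3), (0,4)]
arrival = 18

  0. router=(2,3) cycle=12 (inject)
  1. router=(1,3) cycle=14 dir=W
  2. router=(0,3) cycle=16 dir=W
  3. router=(0,4) cycle=18 dir=N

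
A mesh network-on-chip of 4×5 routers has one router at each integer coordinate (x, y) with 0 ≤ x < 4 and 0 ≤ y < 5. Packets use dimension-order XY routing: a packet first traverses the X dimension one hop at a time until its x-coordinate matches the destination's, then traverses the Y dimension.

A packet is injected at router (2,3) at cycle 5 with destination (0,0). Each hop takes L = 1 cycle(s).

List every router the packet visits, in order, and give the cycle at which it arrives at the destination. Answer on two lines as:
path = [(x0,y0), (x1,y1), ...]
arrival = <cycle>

path = [(2,3), (1,3), (0,3), (0,2), (0,1), (0,0)]
arrival = 10

  0. router=(2,3) cycle=5 (inject)
  1. router=(1,3) cycle=6 dir=W
  2. router=(0,3) cycle=7 dir=W
  3. router=(0,2) cycle=8 dir=S
  4. router=(0,1) cycle=9 dir=S
  5. router=(0,0) cycle=10 dir=S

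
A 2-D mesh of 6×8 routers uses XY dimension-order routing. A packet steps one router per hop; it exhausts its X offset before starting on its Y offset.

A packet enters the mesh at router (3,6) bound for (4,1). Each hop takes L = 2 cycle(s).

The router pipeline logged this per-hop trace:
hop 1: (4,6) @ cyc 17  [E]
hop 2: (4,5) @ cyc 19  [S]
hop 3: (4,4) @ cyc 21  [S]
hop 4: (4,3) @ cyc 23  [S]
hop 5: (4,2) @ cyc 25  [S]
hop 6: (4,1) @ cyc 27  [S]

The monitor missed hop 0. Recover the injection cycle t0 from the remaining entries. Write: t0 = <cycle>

cyc[1] = 17 and cyc[k] = t0 + k·L for every k.
Subtract one hop: t0 = 17 − 2 = 15.

t0 = 15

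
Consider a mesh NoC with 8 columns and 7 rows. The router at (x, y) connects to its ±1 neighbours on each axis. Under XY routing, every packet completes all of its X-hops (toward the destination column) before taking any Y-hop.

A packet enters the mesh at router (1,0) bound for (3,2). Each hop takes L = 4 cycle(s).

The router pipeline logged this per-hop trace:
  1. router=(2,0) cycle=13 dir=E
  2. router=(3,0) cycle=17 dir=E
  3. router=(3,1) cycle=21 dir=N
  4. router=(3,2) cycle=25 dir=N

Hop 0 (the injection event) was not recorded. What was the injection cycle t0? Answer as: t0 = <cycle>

Hop 1 reached at cycle 13; hop k is at t0 + k·L.
t0 = cyc[1] − L = 13 − 4 = 9.

t0 = 9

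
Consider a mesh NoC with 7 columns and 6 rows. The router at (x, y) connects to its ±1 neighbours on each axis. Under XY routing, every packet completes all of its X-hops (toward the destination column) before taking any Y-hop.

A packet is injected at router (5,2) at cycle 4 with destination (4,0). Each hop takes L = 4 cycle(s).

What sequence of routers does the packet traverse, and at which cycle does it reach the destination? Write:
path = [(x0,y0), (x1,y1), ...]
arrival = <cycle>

path = [(5,2), (4,2), (4,1), (4,0)]
arrival = 16

src (5,2)  cyc=4
W→(4,2)  cyc=8
S→(4,1)  cyc=12
S→(4,0)  cyc=16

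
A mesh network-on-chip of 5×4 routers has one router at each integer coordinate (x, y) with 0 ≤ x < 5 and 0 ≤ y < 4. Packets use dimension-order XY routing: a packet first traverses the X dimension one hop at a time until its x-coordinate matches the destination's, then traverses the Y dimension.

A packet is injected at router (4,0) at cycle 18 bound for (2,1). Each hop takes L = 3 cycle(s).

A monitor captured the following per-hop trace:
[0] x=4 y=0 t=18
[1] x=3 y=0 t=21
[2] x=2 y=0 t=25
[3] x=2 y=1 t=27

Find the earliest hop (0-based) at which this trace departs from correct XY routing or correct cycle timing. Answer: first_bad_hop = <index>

first_bad_hop = 2

[1] (-1,+0) / 3c ⇒ ok
[2] (-1,+0) / 4c ⇒ BAD: Δcyc=4≠L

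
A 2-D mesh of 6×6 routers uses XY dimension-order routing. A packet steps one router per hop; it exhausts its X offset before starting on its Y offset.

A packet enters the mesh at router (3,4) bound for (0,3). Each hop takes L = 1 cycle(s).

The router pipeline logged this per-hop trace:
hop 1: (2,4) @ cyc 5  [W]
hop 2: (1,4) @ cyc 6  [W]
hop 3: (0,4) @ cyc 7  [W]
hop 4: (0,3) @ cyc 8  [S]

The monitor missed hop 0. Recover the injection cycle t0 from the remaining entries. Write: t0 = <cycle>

t0 = 4

The first recorded entry is hop 1 at cycle 5.
Subtract one hop: t0 = 5 − 1 = 4.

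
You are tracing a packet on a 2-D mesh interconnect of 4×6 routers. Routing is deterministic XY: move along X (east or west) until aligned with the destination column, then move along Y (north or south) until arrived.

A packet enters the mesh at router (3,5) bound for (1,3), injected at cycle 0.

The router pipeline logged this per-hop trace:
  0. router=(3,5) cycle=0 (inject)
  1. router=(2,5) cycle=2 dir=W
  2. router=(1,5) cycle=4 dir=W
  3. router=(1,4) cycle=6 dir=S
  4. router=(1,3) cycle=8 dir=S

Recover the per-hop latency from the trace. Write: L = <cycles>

Δcyc across hop 0→1: 2 − 0 = 2.
One hop costs L cycles, so L = 2.

L = 2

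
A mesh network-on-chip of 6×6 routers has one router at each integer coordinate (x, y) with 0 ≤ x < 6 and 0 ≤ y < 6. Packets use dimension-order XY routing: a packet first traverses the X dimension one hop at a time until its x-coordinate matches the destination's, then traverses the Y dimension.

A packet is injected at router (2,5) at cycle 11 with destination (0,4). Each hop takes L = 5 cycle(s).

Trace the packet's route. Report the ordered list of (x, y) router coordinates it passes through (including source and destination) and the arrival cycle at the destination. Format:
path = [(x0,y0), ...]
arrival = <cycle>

path = [(2,5), (1,5), (0,5), (0,4)]
arrival = 26

  0. router=(2,5) cycle=11 (inject)
  1. router=(1,5) cycle=16 dir=W
  2. router=(0,5) cycle=21 dir=W
  3. router=(0,4) cycle=26 dir=S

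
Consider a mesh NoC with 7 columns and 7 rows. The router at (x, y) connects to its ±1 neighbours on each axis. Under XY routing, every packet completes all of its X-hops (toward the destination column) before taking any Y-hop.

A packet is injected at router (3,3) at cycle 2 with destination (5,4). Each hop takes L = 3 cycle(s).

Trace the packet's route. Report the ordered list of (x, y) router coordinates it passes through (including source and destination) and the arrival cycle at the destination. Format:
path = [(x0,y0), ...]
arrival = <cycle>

[0] x=3 y=3 t=2
[1] x=4 y=3 t=5 →E
[2] x=5 y=3 t=8 →E
[3] x=5 y=4 t=11 →N

path = [(3,3), (4,3), (5,3), (5,4)]
arrival = 11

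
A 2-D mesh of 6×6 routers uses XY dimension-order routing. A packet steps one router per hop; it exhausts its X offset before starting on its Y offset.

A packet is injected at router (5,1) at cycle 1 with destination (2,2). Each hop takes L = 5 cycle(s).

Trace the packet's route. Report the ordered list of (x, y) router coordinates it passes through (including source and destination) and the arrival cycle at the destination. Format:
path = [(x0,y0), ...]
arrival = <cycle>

path = [(5,1), (4,1), (3,1), (2,1), (2,2)]
arrival = 21

src (5,1)  cyc=1
W→(4,1)  cyc=6
W→(3,1)  cyc=11
W→(2,1)  cyc=16
N→(2,2)  cyc=21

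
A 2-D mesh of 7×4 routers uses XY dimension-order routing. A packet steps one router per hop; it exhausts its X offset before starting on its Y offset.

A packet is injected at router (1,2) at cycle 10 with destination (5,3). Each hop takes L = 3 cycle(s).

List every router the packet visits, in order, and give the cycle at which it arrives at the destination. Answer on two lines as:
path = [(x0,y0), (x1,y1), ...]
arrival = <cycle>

  0. router=(1,2) cycle=10 (inject)
  1. router=(2,2) cycle=13 dir=E
  2. router=(3,2) cycle=16 dir=E
  3. router=(4,2) cycle=19 dir=E
  4. router=(5,2) cycle=22 dir=E
  5. router=(5,3) cycle=25 dir=N

path = [(1,2), (2,2), (3,2), (4,2), (5,2), (5,3)]
arrival = 25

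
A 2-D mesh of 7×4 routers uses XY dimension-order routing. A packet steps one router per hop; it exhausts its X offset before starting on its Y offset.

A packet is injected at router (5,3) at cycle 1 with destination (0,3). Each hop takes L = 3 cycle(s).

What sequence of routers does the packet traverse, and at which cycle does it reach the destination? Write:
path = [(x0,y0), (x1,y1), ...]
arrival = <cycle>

src (5,3)  cyc=1
W→(4,3)  cyc=4
W→(3,3)  cyc=7
W→(2,3)  cyc=10
W→(1,3)  cyc=13
W→(0,3)  cyc=16

path = [(5,3), (4,3), (3,3), (2,3), (1,3), (0,3)]
arrival = 16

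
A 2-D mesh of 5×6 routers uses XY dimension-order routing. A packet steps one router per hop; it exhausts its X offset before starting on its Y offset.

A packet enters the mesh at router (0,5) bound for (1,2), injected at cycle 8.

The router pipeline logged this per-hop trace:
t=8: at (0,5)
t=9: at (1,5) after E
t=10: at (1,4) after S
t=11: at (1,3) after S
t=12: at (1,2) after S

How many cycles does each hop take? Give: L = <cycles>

L = 1

Δcyc across hop 0→1: 9 − 8 = 1.
Each hop adds L, hence L = 1.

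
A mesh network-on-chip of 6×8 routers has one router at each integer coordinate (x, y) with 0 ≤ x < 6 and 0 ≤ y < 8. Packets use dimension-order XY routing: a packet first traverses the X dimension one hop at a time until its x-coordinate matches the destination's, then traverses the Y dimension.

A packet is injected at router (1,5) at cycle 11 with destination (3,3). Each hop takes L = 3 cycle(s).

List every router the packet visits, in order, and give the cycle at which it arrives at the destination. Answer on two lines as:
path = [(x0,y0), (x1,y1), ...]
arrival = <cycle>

[0] x=1 y=5 t=11
[1] x=2 y=5 t=14 →E
[2] x=3 y=5 t=17 →E
[3] x=3 y=4 t=20 →S
[4] x=3 y=3 t=23 →S

path = [(1,5), (2,5), (3,5), (3,4), (3,3)]
arrival = 23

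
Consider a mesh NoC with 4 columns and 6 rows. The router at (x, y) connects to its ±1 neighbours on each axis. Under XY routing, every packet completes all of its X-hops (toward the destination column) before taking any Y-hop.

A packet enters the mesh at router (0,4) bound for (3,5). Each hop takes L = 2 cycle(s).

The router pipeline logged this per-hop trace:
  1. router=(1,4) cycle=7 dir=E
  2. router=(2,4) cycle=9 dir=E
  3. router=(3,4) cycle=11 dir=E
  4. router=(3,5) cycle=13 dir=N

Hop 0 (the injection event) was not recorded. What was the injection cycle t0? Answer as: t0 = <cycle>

At hop 1 the cycle is 7; in general cyc_k = t0 + kL.
t0 = cyc[1] − L = 7 − 2 = 5.

t0 = 5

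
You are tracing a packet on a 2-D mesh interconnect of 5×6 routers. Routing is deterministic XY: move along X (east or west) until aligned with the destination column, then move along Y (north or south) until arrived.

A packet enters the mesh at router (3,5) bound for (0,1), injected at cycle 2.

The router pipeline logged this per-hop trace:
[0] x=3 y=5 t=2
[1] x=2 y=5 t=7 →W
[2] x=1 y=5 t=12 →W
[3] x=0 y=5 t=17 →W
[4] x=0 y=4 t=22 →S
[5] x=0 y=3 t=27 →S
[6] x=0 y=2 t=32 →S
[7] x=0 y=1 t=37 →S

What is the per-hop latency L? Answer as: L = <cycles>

From hop 0 (2) to hop 1 (7): +5 cycles.
Per-hop latency L = Δcyc = 5.

L = 5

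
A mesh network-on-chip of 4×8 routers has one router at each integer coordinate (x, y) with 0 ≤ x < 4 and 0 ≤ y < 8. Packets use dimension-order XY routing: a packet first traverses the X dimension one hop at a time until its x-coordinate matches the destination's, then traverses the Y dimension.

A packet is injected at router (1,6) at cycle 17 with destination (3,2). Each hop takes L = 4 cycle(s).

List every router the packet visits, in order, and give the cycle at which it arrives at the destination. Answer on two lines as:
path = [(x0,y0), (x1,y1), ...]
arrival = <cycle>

hop 0: (1,6) @ cyc 17
hop 1: (2,6) @ cyc 21  [E]
hop 2: (3,6) @ cyc 25  [E]
hop 3: (3,5) @ cyc 29  [S]
hop 4: (3,4) @ cyc 33  [S]
hop 5: (3,3) @ cyc 37  [S]
hop 6: (3,2) @ cyc 41  [S]

path = [(1,6), (2,6), (3,6), (3,5), (3,4), (3,3), (3,2)]
arrival = 41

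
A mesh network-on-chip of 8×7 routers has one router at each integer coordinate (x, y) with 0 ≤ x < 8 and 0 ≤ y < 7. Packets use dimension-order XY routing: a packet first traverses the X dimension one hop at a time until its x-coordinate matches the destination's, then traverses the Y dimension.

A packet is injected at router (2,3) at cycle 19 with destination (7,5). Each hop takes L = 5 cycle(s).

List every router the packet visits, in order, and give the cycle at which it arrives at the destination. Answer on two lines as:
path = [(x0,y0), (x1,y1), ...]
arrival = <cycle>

path = [(2,3), (3,3), (4,3), (5,3), (6,3), (7,3), (7,4), (7,5)]
arrival = 54

#0 — 2,3 | c19
#1 — 3,3 | c24 | E
#2 — 4,3 | c29 | E
#3 — 5,3 | c34 | E
#4 — 6,3 | c39 | E
#5 — 7,3 | c44 | E
#6 — 7,4 | c49 | N
#7 — 7,5 | c54 | N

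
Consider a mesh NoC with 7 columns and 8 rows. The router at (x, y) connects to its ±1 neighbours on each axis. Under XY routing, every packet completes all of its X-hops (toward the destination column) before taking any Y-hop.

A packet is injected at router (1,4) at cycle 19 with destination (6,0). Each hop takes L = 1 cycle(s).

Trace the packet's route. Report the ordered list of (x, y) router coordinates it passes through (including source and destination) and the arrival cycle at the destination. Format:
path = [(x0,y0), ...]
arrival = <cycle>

path = [(1,4), (2,4), (3,4), (4,4), (5,4), (6,4), (6,3), (6,2), (6,1), (6,0)]
arrival = 28

[0] x=1 y=4 t=19
[1] x=2 y=4 t=20 →E
[2] x=3 y=4 t=21 →E
[3] x=4 y=4 t=22 →E
[4] x=5 y=4 t=23 →E
[5] x=6 y=4 t=24 →E
[6] x=6 y=3 t=25 →S
[7] x=6 y=2 t=26 →S
[8] x=6 y=1 t=27 →S
[9] x=6 y=0 t=28 →S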